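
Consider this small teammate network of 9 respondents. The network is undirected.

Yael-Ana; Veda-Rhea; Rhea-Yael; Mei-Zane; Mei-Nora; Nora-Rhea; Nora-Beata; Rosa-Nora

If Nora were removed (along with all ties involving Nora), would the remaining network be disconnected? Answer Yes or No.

Yes

Removing Nora leaves {Ana, Rhea, Veda, and Yael} with no path to {Rosa}, so the network splits into 4 components. Nora is a cut vertex.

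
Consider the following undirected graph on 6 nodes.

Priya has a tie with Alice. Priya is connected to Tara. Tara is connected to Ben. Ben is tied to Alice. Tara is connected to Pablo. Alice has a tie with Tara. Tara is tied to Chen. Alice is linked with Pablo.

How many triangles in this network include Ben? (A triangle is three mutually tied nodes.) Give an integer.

Ben's neighbors: Alice and Tara.
Neighbor pairs that are themselves tied: Ben–Alice–Tara. Each forms one triangle with Ben, for 1 in total.

1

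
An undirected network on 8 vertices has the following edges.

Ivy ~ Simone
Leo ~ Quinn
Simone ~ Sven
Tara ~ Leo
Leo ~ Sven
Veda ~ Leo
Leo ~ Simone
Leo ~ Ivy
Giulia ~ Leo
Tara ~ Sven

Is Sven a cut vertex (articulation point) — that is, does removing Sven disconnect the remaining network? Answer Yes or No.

No

Even without Sven, every remaining node can still reach every other (the residual graph is connected), so Sven is not a cut vertex.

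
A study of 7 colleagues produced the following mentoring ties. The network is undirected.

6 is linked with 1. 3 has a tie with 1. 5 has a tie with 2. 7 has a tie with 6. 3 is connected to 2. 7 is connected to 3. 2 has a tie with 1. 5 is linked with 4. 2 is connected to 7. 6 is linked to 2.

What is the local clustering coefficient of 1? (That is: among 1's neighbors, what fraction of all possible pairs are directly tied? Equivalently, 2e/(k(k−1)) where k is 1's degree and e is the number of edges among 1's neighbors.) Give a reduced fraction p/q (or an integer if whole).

2/3

1's neighbors: 2, 3, and 6 (k = 3).
Possible neighbor pairs: C(3,2) = 3. Edges among them: 2–3, 2–6 → e = 2.
Clustering(1) = 2/3.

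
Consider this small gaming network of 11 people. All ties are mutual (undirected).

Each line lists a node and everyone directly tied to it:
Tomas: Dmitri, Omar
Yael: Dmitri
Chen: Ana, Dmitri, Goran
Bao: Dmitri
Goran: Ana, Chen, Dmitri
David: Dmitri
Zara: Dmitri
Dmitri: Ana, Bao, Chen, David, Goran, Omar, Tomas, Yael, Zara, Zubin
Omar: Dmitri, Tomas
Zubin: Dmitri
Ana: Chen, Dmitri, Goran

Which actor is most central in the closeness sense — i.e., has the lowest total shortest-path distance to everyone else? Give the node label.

Farness (sum of distances to all others) for each node — Ana:17, Bao:19, Chen:17, David:19, Dmitri:10, Goran:17, Omar:18, Tomas:18, Yael:19, Zara:19, Zubin:19.
The smallest farness is 10, for Dmitri, so Dmitri has the highest closeness.

Dmitri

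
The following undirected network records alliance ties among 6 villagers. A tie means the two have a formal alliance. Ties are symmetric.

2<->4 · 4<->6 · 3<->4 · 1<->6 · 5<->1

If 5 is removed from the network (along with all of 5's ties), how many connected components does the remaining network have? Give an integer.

5's neighbors (1) remain reachable from one another through other ties, so the rest of the network stays in one piece.

1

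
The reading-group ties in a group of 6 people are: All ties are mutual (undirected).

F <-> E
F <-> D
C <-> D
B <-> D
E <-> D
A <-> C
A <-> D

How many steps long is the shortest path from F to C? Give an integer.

One shortest route is F – D – C, which uses 2 edges, and F and C are not directly tied, so nothing shorter exists. So d(F,C) = 2.

2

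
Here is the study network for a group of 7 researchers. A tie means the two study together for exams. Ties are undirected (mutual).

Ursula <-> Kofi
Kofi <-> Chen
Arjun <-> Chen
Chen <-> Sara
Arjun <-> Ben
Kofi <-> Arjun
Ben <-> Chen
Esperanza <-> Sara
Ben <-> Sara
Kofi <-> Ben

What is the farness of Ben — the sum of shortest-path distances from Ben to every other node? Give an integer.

Distances from Ben: Arjun:1, Chen:1, Esperanza:2, Kofi:1, Sara:1, Ursula:2.
Sum = 1 + 1 + 2 + 1 + 1 + 2 = 8.

8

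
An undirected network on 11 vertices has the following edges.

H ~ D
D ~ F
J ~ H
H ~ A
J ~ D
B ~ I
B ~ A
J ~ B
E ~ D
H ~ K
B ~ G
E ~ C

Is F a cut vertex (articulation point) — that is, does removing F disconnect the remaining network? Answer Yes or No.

Even without F, every remaining node can still reach every other (the residual graph is connected), so F is not a cut vertex.

No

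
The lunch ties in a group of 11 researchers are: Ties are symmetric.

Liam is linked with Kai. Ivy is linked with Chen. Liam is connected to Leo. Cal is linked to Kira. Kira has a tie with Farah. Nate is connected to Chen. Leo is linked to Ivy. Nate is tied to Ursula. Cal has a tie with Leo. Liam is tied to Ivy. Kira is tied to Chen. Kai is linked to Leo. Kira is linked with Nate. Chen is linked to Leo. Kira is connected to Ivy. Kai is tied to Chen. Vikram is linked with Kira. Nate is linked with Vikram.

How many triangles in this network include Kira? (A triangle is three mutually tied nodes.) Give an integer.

Kira's neighbors: Cal, Chen, Farah, Ivy, Nate, and Vikram.
Neighbor pairs that are themselves tied: Kira–Chen–Ivy; Kira–Chen–Nate; Kira–Nate–Vikram. Each forms one triangle with Kira, for 3 in total.

3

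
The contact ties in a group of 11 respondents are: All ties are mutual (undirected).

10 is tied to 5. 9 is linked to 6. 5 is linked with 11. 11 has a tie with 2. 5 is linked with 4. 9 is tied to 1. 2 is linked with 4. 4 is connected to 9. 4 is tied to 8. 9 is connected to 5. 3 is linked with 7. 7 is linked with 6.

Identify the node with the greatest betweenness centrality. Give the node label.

Unnormalized betweenness of each node: 1:0, 2:1, 3:0, 4:15, 5:15, 6:16, 7:9, 8:0, 9:27, 10:0, 11:1.
9 has the largest value, 27, making it the main broker — the node through which the most shortest paths run.

9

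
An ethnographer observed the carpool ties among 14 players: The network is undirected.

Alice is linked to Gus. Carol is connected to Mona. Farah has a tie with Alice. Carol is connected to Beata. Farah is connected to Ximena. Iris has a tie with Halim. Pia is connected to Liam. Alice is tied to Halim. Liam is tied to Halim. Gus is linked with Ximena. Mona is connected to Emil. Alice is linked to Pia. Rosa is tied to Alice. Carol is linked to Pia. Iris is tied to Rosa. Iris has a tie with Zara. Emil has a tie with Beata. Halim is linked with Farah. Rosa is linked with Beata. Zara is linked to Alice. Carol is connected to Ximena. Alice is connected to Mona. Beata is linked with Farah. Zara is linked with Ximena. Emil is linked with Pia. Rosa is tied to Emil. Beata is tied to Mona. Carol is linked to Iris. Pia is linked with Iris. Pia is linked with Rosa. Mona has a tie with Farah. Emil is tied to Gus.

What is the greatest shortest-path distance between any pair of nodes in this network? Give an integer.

Eccentricity of each node (its greatest distance to any other): Alice:2, Beata:3, Carol:2, Emil:3, Farah:2, Gus:3, Halim:3, Iris:3, Liam:3, Mona:3, Pia:2, Rosa:3, Ximena:3, Zara:3.
The maximum eccentricity is 3, realized for instance by the pair Mona–Liam via Mona – Carol – Pia – Liam. So the diameter is 3.

3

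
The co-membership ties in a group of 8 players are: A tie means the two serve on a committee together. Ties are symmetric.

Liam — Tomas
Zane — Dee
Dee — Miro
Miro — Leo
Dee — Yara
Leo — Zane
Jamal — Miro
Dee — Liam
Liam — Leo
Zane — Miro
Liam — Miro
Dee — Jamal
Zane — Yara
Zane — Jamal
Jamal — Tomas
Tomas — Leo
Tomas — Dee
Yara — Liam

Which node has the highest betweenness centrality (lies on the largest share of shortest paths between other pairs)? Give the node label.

Dee

Unnormalized betweenness of each node: Dee:5/2, Jamal:7/12, Leo:5/6, Liam:11/6, Miro:7/6, Tomas:11/12, Yara:1/4, Zane:23/12.
Dee has the largest value, 5/2, making it the main broker — the node through which the most shortest paths run.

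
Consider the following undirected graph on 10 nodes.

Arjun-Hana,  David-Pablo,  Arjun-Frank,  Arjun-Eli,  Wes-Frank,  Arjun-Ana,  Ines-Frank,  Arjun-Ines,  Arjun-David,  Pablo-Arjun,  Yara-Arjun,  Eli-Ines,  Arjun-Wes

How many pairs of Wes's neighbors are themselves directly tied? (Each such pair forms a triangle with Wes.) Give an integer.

Wes's neighbors: Arjun and Frank.
Neighbor pairs that are themselves tied: Wes–Arjun–Frank. Each forms one triangle with Wes, for 1 in total.

1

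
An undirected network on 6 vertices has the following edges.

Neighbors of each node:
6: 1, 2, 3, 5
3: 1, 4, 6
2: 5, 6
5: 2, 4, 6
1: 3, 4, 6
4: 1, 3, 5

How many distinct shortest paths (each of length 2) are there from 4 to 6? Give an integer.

The shortest distance is 2. The length-2 paths are: 4–3–6; 4–1–6; 4–5–6.
That gives 3 distinct shortest paths.

3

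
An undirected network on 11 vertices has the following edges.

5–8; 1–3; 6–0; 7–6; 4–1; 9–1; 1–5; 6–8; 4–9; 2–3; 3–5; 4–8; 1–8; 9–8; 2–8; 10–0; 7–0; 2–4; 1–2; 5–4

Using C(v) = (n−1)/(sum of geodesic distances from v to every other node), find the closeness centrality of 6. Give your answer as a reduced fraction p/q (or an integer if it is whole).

Distances from 6: 0:1, 1:2, 2:2, 3:3, 4:2, 5:2, 7:1, 8:1, 9:2, 10:2. Sum = 18.
n = 11, so closeness = 10/18 = 5/9.

5/9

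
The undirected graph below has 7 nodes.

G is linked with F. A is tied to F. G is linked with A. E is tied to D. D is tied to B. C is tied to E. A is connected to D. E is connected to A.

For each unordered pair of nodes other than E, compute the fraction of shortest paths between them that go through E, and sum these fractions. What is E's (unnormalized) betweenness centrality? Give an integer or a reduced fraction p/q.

5

Pairs whose geodesics pass through E — D–C: 1; G–C: 1; A–C: 1; B–C: 1; F–C: 1.
All other pairs contribute 0.
Summing the contributions gives betweenness(E) = 5.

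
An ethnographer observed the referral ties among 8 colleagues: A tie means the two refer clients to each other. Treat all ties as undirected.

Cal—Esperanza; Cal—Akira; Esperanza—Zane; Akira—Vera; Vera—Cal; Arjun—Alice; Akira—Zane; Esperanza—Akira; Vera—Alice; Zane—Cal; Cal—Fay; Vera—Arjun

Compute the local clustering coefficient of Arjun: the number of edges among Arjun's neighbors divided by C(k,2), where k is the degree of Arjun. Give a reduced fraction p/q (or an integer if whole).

Arjun's neighbors: Alice and Vera (k = 2).
Possible neighbor pairs: C(2,2) = 1. Edges among them: Alice–Vera → e = 1.
Clustering(Arjun) = 1/1.

1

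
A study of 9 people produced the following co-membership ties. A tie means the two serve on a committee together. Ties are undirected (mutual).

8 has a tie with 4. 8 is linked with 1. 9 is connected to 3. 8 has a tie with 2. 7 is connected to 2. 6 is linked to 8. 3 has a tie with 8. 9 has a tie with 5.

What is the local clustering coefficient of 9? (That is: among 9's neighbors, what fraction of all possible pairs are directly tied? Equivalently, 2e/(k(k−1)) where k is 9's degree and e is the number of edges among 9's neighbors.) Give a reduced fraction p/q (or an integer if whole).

0

9's neighbors: 3 and 5 (k = 2).
Possible neighbor pairs: C(2,2) = 1. Edges among them: none → e = 0.
Clustering(9) = 0/1.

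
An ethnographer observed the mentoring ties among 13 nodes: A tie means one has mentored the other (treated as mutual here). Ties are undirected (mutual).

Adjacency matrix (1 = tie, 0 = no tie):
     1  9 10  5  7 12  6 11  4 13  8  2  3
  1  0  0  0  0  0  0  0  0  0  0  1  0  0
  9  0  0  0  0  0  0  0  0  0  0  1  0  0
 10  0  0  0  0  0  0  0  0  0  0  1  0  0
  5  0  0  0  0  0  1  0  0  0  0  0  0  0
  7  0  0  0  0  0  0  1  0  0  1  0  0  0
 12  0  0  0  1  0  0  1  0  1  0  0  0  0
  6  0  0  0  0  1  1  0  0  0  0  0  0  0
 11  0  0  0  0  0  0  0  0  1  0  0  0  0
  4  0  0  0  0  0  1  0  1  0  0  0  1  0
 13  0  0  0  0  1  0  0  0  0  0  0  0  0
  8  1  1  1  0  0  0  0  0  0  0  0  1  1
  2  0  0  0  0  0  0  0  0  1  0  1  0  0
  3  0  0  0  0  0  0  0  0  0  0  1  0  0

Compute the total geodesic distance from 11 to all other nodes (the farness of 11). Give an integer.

Distances from 11: 1:4, 2:2, 3:4, 4:1, 5:3, 6:3, 7:4, 8:3, 9:4, 10:4, 12:2, 13:5.
Sum = 4 + 2 + 4 + 1 + 3 + 3 + 4 + 3 + 4 + 4 + 2 + 5 = 39.

39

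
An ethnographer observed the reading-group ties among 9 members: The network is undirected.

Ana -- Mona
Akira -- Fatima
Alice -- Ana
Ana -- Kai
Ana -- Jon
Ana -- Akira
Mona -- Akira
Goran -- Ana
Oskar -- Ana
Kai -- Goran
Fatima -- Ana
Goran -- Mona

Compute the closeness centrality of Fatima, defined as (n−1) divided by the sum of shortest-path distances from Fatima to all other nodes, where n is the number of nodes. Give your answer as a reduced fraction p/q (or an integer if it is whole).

4/7

Distances from Fatima: Akira:1, Alice:2, Ana:1, Goran:2, Jon:2, Kai:2, Mona:2, Oskar:2. Sum = 14.
n = 9, so closeness = 8/14 = 4/7.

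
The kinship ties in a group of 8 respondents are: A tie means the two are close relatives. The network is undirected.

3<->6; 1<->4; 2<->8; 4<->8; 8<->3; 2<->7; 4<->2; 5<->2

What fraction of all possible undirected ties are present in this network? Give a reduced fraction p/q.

2/7

There are 8 edges and 8 nodes, so the maximum possible is C(8,2) = 28.
Density = 8/28 = 2/7.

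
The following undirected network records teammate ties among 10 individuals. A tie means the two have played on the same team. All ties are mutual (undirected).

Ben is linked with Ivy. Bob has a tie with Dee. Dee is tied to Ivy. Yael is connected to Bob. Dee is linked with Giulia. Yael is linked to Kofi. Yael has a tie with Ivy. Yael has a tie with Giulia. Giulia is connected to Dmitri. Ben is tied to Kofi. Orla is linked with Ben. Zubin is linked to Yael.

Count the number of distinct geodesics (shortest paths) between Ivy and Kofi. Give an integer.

2

The shortest distance is 2. The length-2 paths are: Ivy–Yael–Kofi; Ivy–Ben–Kofi.
That gives 2 distinct shortest paths.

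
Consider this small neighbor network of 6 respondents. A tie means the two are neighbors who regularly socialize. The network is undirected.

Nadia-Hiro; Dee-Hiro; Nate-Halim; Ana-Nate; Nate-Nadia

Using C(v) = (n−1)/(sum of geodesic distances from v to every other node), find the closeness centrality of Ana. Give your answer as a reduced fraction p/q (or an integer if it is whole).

5/12

Distances from Ana: Dee:4, Halim:2, Hiro:3, Nadia:2, Nate:1. Sum = 12.
n = 6, so closeness = 5/12.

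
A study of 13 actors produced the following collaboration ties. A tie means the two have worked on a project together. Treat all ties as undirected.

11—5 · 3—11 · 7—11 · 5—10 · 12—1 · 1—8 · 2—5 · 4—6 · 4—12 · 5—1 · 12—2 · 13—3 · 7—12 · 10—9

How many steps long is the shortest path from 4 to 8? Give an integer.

One shortest route is 4 – 12 – 1 – 8, which uses 3 edges, and at distance 2 from 4 we only reach {1, 2, 7}, which does not include 8. So d(4,8) = 3.

3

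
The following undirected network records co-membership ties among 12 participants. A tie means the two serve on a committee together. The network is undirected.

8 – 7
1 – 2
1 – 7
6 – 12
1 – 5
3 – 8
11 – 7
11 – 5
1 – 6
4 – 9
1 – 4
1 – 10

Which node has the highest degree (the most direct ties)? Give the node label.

Degrees — 1:6, 2:1, 3:1, 4:2, 5:2, 6:2, 7:3, 8:2, 9:1, 10:1, 11:2, 12:1.
The maximum is 6, attained only by 1.

1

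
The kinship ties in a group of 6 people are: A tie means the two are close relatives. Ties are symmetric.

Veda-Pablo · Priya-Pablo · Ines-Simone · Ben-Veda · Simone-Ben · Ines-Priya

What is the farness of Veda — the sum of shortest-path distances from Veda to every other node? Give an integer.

9

Distances from Veda: Ben:1, Ines:3, Pablo:1, Priya:2, Simone:2.
Sum = 1 + 3 + 1 + 2 + 2 = 9.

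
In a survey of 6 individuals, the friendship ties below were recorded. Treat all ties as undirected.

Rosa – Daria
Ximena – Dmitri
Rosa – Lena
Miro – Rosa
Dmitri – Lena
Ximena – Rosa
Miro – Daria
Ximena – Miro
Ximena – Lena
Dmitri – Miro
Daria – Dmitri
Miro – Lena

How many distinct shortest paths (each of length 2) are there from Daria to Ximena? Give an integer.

3

The shortest distance is 2. The length-2 paths are: Daria–Miro–Ximena; Daria–Rosa–Ximena; Daria–Dmitri–Ximena.
That gives 3 distinct shortest paths.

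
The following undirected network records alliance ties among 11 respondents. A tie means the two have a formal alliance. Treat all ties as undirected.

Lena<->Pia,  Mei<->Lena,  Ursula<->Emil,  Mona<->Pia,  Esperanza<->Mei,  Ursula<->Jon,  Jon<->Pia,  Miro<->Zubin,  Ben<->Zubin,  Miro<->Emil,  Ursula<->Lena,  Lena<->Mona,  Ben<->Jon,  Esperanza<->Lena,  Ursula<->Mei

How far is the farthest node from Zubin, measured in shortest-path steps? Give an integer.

5

Distances from Zubin: Ben:1, Emil:2, Esperanza:5, Jon:2, Lena:4, Mei:4, Miro:1, Mona:4, Pia:3, Ursula:3.
The largest is 5 (to Esperanza), so the eccentricity of Zubin is 5.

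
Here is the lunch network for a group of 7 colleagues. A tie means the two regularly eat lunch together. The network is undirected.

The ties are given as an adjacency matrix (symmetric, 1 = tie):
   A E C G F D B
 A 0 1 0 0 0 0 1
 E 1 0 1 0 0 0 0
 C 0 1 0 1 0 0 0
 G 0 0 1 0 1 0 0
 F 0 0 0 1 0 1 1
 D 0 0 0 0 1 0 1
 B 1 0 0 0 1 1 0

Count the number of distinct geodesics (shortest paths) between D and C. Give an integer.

The shortest distance is 3, and the only length-3 path is D–F–G–C. So there is exactly 1 shortest path.

1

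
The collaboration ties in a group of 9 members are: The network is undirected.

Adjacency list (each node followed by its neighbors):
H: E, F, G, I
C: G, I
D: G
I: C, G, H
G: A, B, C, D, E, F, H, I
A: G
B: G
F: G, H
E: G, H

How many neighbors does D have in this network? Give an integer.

D is directly tied to G. That is 1 neighbor, so the degree of D is 1.

1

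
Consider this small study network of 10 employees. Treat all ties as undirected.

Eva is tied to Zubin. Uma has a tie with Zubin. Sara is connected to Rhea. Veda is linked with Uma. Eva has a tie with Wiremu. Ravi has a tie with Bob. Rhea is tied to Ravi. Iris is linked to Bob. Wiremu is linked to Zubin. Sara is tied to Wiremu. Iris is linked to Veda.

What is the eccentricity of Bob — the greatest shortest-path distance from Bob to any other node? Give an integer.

5

Distances from Bob: Eva:5, Iris:1, Ravi:1, Rhea:2, Sara:3, Uma:3, Veda:2, Wiremu:4, Zubin:4.
The largest is 5 (to Eva), so the eccentricity of Bob is 5.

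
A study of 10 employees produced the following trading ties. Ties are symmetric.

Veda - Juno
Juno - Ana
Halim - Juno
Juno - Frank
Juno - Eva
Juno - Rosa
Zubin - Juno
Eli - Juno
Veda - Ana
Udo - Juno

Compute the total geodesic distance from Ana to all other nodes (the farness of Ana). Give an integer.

Distances from Ana: Eli:2, Eva:2, Frank:2, Halim:2, Juno:1, Rosa:2, Udo:2, Veda:1, Zubin:2.
Sum = 2 + 2 + 2 + 2 + 1 + 2 + 2 + 1 + 2 = 16.

16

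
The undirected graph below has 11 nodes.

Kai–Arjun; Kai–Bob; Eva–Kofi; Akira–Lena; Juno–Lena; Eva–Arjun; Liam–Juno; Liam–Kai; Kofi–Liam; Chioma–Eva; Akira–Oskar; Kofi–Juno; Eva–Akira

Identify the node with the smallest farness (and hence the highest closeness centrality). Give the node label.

Farness (sum of distances to all others) for each node — Akira:21, Arjun:21, Bob:31, Chioma:26, Eva:17, Juno:21, Kai:22, Kofi:19, Lena:23, Liam:21, Oskar:30.
The smallest farness is 17, for Eva, so Eva has the highest closeness.

Eva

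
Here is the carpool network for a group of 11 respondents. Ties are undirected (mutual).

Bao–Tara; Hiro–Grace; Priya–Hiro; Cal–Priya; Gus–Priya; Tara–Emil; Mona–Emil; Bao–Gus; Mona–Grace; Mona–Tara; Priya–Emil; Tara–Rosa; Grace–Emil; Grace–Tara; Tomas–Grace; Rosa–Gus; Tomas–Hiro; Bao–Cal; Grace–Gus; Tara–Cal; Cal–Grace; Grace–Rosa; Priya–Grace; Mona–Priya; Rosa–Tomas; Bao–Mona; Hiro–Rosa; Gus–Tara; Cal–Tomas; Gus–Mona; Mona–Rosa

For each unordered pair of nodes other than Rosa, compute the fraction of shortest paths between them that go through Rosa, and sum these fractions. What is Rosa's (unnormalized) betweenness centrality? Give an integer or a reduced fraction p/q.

61/22

Pairs whose geodesics pass through Rosa — Tara–Hiro: 1/2; Tara–Tomas: 1/3; Bao–Hiro: 3/11; Gus–Hiro: 1/3; Gus–Tomas: 1/2; Hiro–Mona: 1/3; Tomas–Mona: 1/2.
All other pairs contribute 0.
Summing the contributions gives betweenness(Rosa) = 61/22.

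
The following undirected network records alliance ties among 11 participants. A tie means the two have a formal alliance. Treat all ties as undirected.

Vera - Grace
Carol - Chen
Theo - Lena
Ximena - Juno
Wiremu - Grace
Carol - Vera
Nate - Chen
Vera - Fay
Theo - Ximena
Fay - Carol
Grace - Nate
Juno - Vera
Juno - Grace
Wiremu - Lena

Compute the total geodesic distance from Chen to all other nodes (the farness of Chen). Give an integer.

Distances from Chen: Carol:1, Fay:2, Grace:2, Juno:3, Lena:4, Nate:1, Theo:5, Vera:2, Wiremu:3, Ximena:4.
Sum = 1 + 2 + 2 + 3 + 4 + 1 + 5 + 2 + 3 + 4 = 27.

27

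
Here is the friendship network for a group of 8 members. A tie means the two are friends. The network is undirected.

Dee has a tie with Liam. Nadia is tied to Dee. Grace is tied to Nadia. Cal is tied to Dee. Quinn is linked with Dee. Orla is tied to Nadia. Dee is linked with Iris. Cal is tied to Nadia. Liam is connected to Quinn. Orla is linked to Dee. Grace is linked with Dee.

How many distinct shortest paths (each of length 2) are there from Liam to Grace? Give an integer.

1

The shortest distance is 2, and the only length-2 path is Liam–Dee–Grace. So there is exactly 1 shortest path.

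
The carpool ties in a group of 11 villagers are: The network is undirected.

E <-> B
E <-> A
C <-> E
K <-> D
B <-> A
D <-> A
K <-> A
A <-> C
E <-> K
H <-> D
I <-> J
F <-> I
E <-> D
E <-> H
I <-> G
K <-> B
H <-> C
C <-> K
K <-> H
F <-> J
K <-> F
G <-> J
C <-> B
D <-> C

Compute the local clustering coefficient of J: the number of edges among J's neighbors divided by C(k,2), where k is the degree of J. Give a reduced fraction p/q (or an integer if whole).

2/3

J's neighbors: F, G, and I (k = 3).
Possible neighbor pairs: C(3,2) = 3. Edges among them: F–I, G–I → e = 2.
Clustering(J) = 2/3.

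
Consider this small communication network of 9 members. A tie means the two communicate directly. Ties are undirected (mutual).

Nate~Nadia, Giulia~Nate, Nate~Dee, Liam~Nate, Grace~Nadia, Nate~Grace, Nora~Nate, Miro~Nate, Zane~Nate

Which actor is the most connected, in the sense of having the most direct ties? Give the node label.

Degrees — Dee:1, Giulia:1, Grace:2, Liam:1, Miro:1, Nadia:2, Nate:8, Nora:1, Zane:1.
The maximum is 8, attained only by Nate.

Nate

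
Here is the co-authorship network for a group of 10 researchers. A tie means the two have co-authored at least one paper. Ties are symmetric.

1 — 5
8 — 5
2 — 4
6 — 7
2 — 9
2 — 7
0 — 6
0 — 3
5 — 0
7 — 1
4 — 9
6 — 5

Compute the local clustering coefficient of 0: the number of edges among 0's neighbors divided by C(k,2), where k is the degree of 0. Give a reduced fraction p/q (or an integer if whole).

0's neighbors: 3, 5, and 6 (k = 3).
Possible neighbor pairs: C(3,2) = 3. Edges among them: 5–6 → e = 1.
Clustering(0) = 1/3.

1/3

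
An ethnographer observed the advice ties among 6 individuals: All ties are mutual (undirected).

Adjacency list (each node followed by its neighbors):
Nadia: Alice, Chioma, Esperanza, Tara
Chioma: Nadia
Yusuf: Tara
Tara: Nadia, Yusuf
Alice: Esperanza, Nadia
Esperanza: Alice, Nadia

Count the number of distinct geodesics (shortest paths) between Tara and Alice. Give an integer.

1

The shortest distance is 2, and the only length-2 path is Tara–Nadia–Alice. So there is exactly 1 shortest path.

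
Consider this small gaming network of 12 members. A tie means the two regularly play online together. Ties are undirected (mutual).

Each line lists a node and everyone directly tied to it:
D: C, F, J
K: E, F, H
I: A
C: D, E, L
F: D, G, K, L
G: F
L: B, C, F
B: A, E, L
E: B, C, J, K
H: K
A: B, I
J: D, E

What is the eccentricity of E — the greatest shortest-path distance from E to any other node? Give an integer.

Distances from E: A:2, B:1, C:1, D:2, F:2, G:3, H:2, I:3, J:1, K:1, L:2.
The largest is 3 (to G and I), so the eccentricity of E is 3.

3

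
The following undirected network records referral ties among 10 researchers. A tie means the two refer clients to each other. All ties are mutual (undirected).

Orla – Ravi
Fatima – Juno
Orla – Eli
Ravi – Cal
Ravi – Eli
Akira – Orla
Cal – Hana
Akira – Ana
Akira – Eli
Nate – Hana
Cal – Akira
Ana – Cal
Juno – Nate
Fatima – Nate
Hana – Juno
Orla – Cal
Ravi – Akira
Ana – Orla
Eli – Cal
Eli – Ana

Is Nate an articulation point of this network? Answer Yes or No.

No

Even without Nate, every remaining node can still reach every other (the residual graph is connected), so Nate is not a cut vertex.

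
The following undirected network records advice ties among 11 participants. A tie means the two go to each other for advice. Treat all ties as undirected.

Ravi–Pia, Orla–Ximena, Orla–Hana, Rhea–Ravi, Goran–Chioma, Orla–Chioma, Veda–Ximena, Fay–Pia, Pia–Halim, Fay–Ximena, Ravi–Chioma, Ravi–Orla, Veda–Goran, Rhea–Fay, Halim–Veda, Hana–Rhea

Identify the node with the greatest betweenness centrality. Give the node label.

Unnormalized betweenness of each node: Chioma:29/6, Fay:55/12, Goran:11/6, Halim:11/6, Hana:1/2, Orla:8, Pia:71/12, Ravi:53/6, Rhea:7/2, Veda:23/4, Ximena:89/12.
Ravi has the largest value, 53/6, making it the main broker — the node through which the most shortest paths run.

Ravi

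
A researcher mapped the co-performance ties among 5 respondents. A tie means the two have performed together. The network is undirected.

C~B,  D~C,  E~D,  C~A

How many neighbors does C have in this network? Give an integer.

3

C is directly tied to A, B, and D. That is 3 neighbors, so the degree of C is 3.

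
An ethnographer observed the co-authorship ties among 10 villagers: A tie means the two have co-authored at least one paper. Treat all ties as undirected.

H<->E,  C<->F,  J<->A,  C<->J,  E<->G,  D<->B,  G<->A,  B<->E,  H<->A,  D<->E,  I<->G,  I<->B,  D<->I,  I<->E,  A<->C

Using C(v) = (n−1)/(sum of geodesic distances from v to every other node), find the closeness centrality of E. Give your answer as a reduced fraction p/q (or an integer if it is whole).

9/17

Distances from E: A:2, B:1, C:3, D:1, F:4, G:1, H:1, I:1, J:3. Sum = 17.
n = 10, so closeness = 9/17.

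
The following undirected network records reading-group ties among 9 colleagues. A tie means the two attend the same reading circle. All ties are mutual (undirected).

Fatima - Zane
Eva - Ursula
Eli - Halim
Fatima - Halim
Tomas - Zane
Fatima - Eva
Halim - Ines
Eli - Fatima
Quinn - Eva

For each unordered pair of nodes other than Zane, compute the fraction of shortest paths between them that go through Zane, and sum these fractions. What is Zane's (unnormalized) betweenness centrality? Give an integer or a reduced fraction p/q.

Pairs whose geodesics pass through Zane — Quinn–Tomas: 1; Eli–Tomas: 1; Fatima–Tomas: 1; Tomas–Eva: 1; Tomas–Ines: 1; Tomas–Ursula: 1; Tomas–Halim: 1.
All other pairs contribute 0.
Summing the contributions gives betweenness(Zane) = 7.

7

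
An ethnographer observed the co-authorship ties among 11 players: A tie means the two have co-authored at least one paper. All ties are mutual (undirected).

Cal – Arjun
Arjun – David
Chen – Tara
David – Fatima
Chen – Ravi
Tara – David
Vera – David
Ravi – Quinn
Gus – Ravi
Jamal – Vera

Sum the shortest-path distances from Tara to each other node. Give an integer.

Distances from Tara: Arjun:2, Cal:3, Chen:1, David:1, Fatima:2, Gus:3, Jamal:3, Quinn:3, Ravi:2, Vera:2.
Sum = 2 + 3 + 1 + 1 + 2 + 3 + 3 + 3 + 2 + 2 = 22.

22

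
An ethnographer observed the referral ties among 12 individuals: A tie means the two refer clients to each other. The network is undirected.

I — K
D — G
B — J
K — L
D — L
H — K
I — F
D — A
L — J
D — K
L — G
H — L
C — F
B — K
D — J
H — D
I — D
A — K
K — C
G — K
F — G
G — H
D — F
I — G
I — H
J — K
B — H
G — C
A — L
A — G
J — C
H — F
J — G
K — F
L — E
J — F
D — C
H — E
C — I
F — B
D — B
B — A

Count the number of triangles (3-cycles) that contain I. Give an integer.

14

I's neighbors: C, D, F, G, H, and K.
Neighbor pairs that are themselves tied: I–C–D; I–C–F; I–C–G; I–C–K; I–D–F; I–D–G; I–D–H; I–D–K; I–F–G; I–F–H; I–F–K; I–G–H; I–G–K; I–H–K. Each forms one triangle with I, for 14 in total.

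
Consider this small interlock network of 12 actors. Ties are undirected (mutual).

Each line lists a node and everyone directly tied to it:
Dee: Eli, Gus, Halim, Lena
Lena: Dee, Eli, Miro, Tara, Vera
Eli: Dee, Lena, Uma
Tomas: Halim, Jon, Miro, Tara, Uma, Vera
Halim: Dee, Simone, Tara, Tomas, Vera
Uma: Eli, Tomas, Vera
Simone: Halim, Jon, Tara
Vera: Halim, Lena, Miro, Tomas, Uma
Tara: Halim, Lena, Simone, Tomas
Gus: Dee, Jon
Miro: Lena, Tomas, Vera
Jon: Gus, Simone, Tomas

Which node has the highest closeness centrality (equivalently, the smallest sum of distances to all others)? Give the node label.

Farness (sum of distances to all others) for each node — Dee:18, Eli:21, Gus:24, Halim:17, Jon:21, Lena:18, Miro:21, Simone:22, Tara:19, Tomas:16, Uma:21, Vera:18.
The smallest farness is 16, for Tomas, so Tomas has the highest closeness.

Tomas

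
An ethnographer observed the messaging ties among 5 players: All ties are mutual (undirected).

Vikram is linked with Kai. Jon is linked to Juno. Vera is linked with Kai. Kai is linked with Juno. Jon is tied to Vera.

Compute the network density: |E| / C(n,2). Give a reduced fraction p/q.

1/2

There are 5 edges and 5 nodes, so the maximum possible is C(5,2) = 10.
Density = 5/10 = 1/2.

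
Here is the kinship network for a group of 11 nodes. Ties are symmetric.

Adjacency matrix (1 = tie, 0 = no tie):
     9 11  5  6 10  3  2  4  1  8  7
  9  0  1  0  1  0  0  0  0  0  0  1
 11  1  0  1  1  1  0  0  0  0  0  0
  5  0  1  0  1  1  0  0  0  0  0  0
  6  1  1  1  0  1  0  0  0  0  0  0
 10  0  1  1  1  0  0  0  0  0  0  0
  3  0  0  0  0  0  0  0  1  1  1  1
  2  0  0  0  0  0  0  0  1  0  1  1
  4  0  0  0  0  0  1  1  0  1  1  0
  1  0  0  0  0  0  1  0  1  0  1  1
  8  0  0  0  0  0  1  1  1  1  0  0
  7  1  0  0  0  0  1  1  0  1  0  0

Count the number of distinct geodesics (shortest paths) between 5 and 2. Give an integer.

2

The shortest distance is 4. The length-4 paths are: 5–11–9–7–2; 5–6–9–7–2.
That gives 2 distinct shortest paths.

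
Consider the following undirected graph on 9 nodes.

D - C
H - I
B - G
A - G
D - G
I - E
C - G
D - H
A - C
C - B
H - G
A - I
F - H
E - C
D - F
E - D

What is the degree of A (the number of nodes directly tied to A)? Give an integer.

3

A is directly tied to C, G, and I. That is 3 neighbors, so the degree of A is 3.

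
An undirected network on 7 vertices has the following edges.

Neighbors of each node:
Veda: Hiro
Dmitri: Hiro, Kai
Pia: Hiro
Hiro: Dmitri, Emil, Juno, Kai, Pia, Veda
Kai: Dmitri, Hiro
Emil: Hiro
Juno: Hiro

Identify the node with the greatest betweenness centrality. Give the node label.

Hiro

Unnormalized betweenness of each node: Dmitri:0, Emil:0, Hiro:14, Juno:0, Kai:0, Pia:0, Veda:0.
Hiro has the largest value, 14, making it the main broker — the node through which the most shortest paths run.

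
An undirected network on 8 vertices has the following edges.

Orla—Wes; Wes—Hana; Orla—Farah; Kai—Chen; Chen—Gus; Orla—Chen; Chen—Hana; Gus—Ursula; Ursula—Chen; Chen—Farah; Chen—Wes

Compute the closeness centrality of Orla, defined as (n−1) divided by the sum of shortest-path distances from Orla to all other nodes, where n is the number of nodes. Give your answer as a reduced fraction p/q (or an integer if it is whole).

7/11

Distances from Orla: Chen:1, Farah:1, Gus:2, Hana:2, Kai:2, Ursula:2, Wes:1. Sum = 11.
n = 8, so closeness = 7/11.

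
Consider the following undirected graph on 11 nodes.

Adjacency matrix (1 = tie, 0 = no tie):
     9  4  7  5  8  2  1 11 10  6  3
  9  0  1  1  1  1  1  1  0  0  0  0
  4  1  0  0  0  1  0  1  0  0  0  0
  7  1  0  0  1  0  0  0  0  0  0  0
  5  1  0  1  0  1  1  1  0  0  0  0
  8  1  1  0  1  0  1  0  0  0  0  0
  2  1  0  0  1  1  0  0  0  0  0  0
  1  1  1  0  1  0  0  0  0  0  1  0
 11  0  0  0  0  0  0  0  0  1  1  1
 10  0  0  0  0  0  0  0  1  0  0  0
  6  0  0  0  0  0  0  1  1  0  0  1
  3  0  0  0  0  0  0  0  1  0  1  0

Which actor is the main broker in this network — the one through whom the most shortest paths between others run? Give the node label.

Unnormalized betweenness of each node: 1:73/3, 2:0, 3:0, 4:5/3, 5:23/3, 6:21, 7:0, 8:5/6, 9:19/2, 10:0, 11:9.
1 has the largest value, 73/3, making it the main broker — the node through which the most shortest paths run.

1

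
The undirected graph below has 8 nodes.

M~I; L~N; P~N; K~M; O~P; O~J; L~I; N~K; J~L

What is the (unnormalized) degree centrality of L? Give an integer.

L is directly tied to I, J, and N. That is 3 neighbors, so the degree of L is 3.

3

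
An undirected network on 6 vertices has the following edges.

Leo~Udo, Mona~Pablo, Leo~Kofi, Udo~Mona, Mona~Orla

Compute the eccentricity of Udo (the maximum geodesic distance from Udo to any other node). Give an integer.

Distances from Udo: Kofi:2, Leo:1, Mona:1, Orla:2, Pablo:2.
The largest is 2 (to Kofi, Orla, and Pablo), so the eccentricity of Udo is 2.

2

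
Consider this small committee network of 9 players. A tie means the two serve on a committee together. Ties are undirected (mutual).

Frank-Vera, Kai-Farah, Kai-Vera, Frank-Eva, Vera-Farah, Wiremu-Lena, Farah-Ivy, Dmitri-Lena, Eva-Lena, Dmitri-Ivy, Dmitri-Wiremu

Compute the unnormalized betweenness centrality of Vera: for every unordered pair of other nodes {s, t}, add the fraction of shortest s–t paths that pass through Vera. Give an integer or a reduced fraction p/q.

Pairs whose geodesics pass through Vera — Eva–Farah: 1; Eva–Kai: 1; Lena–Kai: 1/2; Ivy–Frank: 1; Farah–Frank: 1; Kai–Frank: 1.
All other pairs contribute 0.
Summing the contributions gives betweenness(Vera) = 11/2.

11/2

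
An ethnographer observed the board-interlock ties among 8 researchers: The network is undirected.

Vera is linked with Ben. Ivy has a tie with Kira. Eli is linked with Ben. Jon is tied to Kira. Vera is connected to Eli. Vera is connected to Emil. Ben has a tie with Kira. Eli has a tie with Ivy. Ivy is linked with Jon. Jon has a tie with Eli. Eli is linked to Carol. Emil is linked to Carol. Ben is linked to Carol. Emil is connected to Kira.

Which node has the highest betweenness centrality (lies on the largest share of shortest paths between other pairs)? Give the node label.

Unnormalized betweenness of each node: Ben:5/3, Carol:5/6, Eli:16/3, Emil:4/3, Ivy:1/3, Jon:1/3, Kira:10/3, Vera:5/6.
Eli has the largest value, 16/3, making it the main broker — the node through which the most shortest paths run.

Eli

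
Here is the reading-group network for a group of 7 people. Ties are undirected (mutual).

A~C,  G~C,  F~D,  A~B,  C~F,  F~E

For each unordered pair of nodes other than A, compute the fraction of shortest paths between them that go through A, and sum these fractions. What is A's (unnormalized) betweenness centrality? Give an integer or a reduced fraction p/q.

Pairs whose geodesics pass through A — G–B: 1; C–B: 1; B–F: 1; B–E: 1; B–D: 1.
All other pairs contribute 0.
Summing the contributions gives betweenness(A) = 5.

5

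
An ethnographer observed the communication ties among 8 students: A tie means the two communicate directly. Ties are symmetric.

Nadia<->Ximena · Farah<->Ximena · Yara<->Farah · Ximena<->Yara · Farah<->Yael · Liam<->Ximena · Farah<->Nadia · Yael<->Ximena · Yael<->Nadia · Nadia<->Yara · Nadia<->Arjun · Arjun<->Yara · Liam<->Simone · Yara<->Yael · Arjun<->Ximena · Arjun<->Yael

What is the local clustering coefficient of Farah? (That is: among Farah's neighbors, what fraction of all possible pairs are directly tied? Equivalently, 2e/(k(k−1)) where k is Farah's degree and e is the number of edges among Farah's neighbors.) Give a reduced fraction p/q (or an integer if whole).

1

Farah's neighbors: Nadia, Ximena, Yael, and Yara (k = 4).
Possible neighbor pairs: C(4,2) = 6. Edges among them: Nadia–Ximena, Nadia–Yael, Nadia–Yara, Ximena–Yael, Ximena–Yara, Yael–Yara → e = 6.
Clustering(Farah) = 6/6 = 1.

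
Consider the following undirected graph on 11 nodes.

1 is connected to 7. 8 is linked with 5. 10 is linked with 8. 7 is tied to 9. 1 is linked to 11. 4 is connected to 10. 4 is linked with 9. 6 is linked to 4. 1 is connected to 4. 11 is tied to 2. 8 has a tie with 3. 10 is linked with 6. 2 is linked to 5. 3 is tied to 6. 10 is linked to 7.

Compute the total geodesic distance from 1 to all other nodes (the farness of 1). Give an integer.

20

Distances from 1: 2:2, 3:3, 4:1, 5:3, 6:2, 7:1, 8:3, 9:2, 10:2, 11:1.
Sum = 2 + 3 + 1 + 3 + 2 + 1 + 3 + 2 + 2 + 1 = 20.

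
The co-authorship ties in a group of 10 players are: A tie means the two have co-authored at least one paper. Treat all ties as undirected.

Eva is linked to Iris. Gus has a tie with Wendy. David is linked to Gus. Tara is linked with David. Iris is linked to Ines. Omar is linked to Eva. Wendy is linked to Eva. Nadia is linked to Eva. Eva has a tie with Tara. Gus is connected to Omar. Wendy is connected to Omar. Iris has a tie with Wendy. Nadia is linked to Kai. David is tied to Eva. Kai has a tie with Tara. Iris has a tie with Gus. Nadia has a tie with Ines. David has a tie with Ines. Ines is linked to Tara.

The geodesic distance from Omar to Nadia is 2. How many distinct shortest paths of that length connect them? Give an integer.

1

The shortest distance is 2, and the only length-2 path is Omar–Eva–Nadia. So there is exactly 1 shortest path.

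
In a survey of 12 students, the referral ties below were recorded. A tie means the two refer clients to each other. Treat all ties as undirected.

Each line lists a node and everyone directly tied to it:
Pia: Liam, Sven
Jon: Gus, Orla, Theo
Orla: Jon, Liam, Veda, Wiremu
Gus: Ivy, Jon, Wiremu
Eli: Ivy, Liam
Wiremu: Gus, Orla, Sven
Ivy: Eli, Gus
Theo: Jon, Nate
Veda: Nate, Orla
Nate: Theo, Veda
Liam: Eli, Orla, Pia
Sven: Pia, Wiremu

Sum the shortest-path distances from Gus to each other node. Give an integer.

Distances from Gus: Eli:2, Ivy:1, Jon:1, Liam:3, Nate:3, Orla:2, Pia:3, Sven:2, Theo:2, Veda:3, Wiremu:1.
Sum = 2 + 1 + 1 + 3 + 3 + 2 + 3 + 2 + 2 + 3 + 1 = 23.

23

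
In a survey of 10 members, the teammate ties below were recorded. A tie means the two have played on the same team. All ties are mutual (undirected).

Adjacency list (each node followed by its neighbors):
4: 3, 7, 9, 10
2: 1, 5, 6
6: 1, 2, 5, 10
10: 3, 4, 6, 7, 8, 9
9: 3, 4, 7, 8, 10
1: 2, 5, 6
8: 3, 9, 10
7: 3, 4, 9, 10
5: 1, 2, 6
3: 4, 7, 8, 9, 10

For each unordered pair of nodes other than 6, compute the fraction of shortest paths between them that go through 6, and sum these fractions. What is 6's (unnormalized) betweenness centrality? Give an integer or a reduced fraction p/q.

18

Pairs whose geodesics pass through 6 — 9–2: 1; 9–5: 1; 9–1: 1; 7–2: 1; 7–5: 1; 7–1: 1; 8–2: 1; 8–5: 1; 8–1: 1; 10–2: 1; 10–5: 1; 10–1: 1; 4–2: 1; 4–5: 1 … (+4 more pairs).
All other pairs contribute 0.
Summing the contributions gives betweenness(6) = 18.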